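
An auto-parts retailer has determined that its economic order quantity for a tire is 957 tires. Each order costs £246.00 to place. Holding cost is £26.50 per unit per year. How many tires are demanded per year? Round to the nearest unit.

Squaring Q* = √(2DS/H) gives Q*² = 2DS/H.
From Q* = √(2DS/H): D = Q*²H / (2S) = 957² × 26.5 / (2 × 246) = 49329.265.

D ≈ 49,329 tires per year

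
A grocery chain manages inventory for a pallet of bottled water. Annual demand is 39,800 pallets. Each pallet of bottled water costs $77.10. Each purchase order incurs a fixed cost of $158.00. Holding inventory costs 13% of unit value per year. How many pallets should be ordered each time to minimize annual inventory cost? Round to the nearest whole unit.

Holding cost H = 0.13 × $77.10 = $10.0230 per unit per year.
EOQ = √(2DS / H) = √(2 × 39,800 × 158 / 10.023).
= √(12,576,800 / 10.023) = √1,254,793.9739 ≈ 1120.176.

Q* ≈ 1,120 pallets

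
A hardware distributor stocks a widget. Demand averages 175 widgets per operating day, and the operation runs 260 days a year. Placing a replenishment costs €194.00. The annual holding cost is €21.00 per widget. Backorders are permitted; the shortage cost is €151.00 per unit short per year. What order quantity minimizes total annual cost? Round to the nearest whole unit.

Q* ≈ 979 widgets

Annual demand D = 175 × 260 = 45,500.
With planned backorders, Q* = √(2DS/H) · √((H+B)/B).
√(2DS/H) = √(2 × 45,500 × 194 / 21) = 916.879.
√((H+B)/B) = √((21+151)/151) = 1.0673.
Q* ≈ 978.560.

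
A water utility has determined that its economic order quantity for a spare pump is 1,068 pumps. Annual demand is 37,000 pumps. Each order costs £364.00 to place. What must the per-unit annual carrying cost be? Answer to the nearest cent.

Squaring Q* = √(2DS/H) gives Q*² = 2DS/H.
From Q* = √(2DS/H): H = 2DS / Q*² = 2 × 37,000 × 364 / 1,068² = 23.6151.

H ≈ £23.62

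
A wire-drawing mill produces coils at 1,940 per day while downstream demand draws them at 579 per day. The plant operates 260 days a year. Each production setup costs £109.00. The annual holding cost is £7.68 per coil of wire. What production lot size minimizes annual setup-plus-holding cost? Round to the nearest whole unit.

Annual demand D = 579 × 260 = 150,540.
Production build-up factor (1 − d/p) = 1 − 579/1,940 = 0.7015.
Q* = √(2DS / (H(1 − d/p))) = √(2 × 150,540 × 109 / (7.68 × 0.7015)).
= √(32,817,720 / 5.3879) ≈ 2468.001.

Q* ≈ 2,468 coils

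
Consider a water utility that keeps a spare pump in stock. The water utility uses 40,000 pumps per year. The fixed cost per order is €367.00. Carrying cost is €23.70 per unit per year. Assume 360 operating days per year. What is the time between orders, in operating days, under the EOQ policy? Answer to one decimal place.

The optimal lot size = √(2DS/H) = √(2 × 40,000 × 367 / 23.7) ≈ 1113.02.
Cycle time = Q*/D × 360 = 1113.02 / 40,000 × 360 ≈ 10.017 days.

T ≈ 10.0 days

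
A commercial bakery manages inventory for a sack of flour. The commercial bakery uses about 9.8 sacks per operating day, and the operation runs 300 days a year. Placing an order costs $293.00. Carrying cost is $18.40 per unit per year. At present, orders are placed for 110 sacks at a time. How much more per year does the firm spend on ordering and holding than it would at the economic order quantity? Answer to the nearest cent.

Annual demand D = 9.8 × 300 = 2,940.
EOQ = √(2DS/H) = √(2 × 2,940 × 293 / 18.4) ≈ 305.99.
Cost at Q* = (D/Q*)S + (Q*/2)H = √(2DSH) ≈ $5,630.30.
Cost at Q = 110: (2,940/110)×293 + (110/2)×18.4 = $7,831.09 + $1,012.00 = $8,843.09.
Excess = $8,843.09 − $5,630.30 = $3,212.79.

Extra cost ≈ $3,212.79 per year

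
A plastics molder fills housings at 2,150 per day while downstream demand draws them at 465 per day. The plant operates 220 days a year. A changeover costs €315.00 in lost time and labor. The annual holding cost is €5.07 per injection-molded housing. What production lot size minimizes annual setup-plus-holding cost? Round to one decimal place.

Annual demand D = 465 × 220 = 102,300.
Production build-up factor (1 − d/p) = 1 − 465/2,150 = 0.7837.
Q* = √(2DS / (H(1 − d/p))) = √(2 × 102,300 × 315 / (5.07 × 0.7837)).
= √(64,449,000 / 3.9735) ≈ 4027.387.

Q* ≈ 4,027.4 housings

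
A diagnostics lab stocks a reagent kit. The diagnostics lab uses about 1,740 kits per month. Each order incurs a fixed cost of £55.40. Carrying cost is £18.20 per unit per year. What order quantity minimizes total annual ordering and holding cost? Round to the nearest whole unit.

Q* ≈ 357 kits

Annual demand D = 1,740 × 12 = 20,880.
EOQ = √(2DS / H) = √(2 × 20,880 × 55.4 / 18.2).
= √(2,313,504 / 18.2) = √127,115.6044 ≈ 356.533.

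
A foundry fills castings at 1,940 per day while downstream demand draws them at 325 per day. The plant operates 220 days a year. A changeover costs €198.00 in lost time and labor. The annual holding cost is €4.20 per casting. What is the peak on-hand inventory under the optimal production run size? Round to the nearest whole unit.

Annual demand D = 325 × 220 = 71,500.
Production build-up factor (1 − d/p) = 1 − 325/1,940 = 0.8325.
Q* = √(2DS / (H(1 − d/p))) = √(2 × 71,500 × 198 / (4.2 × 0.8325)).
= √(28,314,000 / 3.4964) ≈ 2845.710.
Maximum inventory = Q*(1 − d/p) = 2845.710 × 0.8325 ≈ 2368.980.

I_max ≈ 2,369 castings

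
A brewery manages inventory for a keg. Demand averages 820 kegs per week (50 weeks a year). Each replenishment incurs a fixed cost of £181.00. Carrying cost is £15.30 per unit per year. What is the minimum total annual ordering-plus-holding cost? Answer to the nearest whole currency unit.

TC* ≈ £15,069

Annual demand D = 820 × 50 = 41,000.
Q* = √(2DS/H) = √(2 × 41,000 × 181 / 15.3) ≈ 984.92.
At Q*, ordering cost (D/Q*)S equals holding cost (Q*/2)H, each = √(DSH/2).
Minimum total = √(2DSH) = √(2 × 41,000 × 181 × 15.3) ≈ 15069.260.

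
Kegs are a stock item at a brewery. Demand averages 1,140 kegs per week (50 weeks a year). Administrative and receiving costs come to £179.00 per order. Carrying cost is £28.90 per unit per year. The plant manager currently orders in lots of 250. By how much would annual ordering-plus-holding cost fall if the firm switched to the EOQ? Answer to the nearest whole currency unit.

Extra cost ≈ £20,140 per year

Annual demand D = 1,140 × 50 = 57,000.
EOQ = √(2DS/H) = √(2 × 57,000 × 179 / 28.9) ≈ 840.29.
Cost at Q* = (D/Q*)S + (Q*/2)H = √(2DSH) ≈ £24,284.43.
Cost at Q = 250: (57,000/250)×179 + (250/2)×28.9 = £40,812.00 + £3,612.50 = £44,424.50.
Excess = £44,424.50 − £24,284.43 = £20,140.07.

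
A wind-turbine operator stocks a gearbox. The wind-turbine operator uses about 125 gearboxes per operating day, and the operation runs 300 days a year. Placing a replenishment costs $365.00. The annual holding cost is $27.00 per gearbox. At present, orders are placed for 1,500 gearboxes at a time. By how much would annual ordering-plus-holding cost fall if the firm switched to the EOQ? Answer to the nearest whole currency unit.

Annual demand D = 125 × 300 = 37,500.
EOQ = √(2DS/H) = √(2 × 37,500 × 365 / 27) ≈ 1006.92.
Cost at Q* = (D/Q*)S + (Q*/2)H = √(2DSH) ≈ $27,186.85.
Cost at Q = 1,500: (37,500/1,500)×365 + (1,500/2)×27 = $9,125.00 + $20,250.00 = $29,375.00.
Excess = $29,375.00 − $27,186.85 = $2,188.15.

Extra cost ≈ $2,188 per year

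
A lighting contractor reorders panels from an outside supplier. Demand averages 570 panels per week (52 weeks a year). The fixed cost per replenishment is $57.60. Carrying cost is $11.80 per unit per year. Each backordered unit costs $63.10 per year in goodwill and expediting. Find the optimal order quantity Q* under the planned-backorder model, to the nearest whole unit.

Annual demand D = 570 × 52 = 29,640.
With planned backorders, Q* = √(2DS/H) · √((H+B)/B).
√(2DS/H) = √(2 × 29,640 × 57.6 / 11.8) = 537.928.
√((H+B)/B) = √((11.8+63.1)/63.1) = 1.0895.
Q* ≈ 586.071.

Q* ≈ 586 panels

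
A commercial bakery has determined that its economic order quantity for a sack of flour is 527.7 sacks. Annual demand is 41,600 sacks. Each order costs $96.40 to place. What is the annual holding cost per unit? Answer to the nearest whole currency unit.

Squaring Q* = √(2DS/H) gives Q*² = 2DS/H.
From Q* = √(2DS/H): H = 2DS / Q*² = 2 × 41,600 × 96.4 / 527.7² = 28.8022.

H ≈ $29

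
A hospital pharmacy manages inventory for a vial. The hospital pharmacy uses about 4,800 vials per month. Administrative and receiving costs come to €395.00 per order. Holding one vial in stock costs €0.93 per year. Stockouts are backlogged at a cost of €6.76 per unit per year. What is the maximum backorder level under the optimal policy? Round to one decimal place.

Annual demand D = 4,800 × 12 = 57,600.
With planned backorders, Q* = √(2DS/H) · √((H+B)/B).
√(2DS/H) = √(2 × 57,600 × 395 / 0.93) = 6994.929.
√((H+B)/B) = √((0.93+6.76)/6.76) = 1.0666.
Q* ≈ 7460.589.
S* = Q* · H/(H+B) = 7460.589 × 0.93/7.69 ≈ 902.256.

S* ≈ 902.3 vials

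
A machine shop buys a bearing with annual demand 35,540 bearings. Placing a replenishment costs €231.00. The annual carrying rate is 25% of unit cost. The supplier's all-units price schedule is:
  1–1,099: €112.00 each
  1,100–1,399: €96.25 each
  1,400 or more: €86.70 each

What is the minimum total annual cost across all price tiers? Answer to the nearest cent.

TC* ≈ €3,102,354.60

Holding cost per unit per year at price C is H = 0.25·C.
Evaluate total cost at each tier's feasible EOQ or, if the EOQ is below the tier, at the tier's minimum quantity.
EOQ at €112.00 = 765.8 (feasible in tier 1): TC = 35,540×€112.00 + (35,540/765.8)×231 + (765.8/2)×0.25×€112.00 = €4,001,921.68.
EOQ at €96.25 = 826.1 < 1100, so use break Q=1100: TC = 35,540×€96.25 + (35,540/1100.0)×231 + (1100.0/2)×0.25×€96.25 = €3,441,422.77.
EOQ at €86.70 = 870.4 < 1400, so use break Q=1400: TC = 35,540×€86.70 + (35,540/1400.0)×231 + (1400.0/2)×0.25×€86.70 = €3,102,354.60.
Lowest total cost among the candidates is at Q = 1400.0.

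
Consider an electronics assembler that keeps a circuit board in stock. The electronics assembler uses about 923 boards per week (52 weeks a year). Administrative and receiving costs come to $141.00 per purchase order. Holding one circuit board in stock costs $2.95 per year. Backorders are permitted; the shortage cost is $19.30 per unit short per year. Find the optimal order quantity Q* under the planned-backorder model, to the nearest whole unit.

Annual demand D = 923 × 52 = 47,996.
With planned backorders, Q* = √(2DS/H) · √((H+B)/B).
√(2DS/H) = √(2 × 47,996 × 141 / 2.95) = 2141.983.
√((H+B)/B) = √((2.95+19.3)/19.3) = 1.0737.
Q* ≈ 2299.865.

Q* ≈ 2,300 boards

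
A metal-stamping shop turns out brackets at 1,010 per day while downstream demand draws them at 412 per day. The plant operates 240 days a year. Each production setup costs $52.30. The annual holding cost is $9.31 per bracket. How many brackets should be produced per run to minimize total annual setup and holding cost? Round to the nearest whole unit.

Q* ≈ 1,370 brackets

Annual demand D = 412 × 240 = 98,880.
Production build-up factor (1 − d/p) = 1 − 412/1,010 = 0.5921.
Q* = √(2DS / (H(1 − d/p))) = √(2 × 98,880 × 52.3 / (9.31 × 0.5921)).
= √(10,342,848 / 5.5123) ≈ 1369.794.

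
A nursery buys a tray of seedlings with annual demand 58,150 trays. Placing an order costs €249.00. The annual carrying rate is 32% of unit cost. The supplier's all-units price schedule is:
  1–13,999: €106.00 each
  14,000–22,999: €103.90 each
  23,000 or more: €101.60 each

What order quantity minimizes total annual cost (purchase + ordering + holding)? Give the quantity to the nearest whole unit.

Holding cost per unit per year at price C is H = 0.32·C.
Candidates are each tier's EOQ (if it falls in that tier) and each price-break quantity.
EOQ at €106.00 = 924.0 (feasible in tier 1): TC = 58,150×€106.00 + (58,150/924.0)×249 + (924.0/2)×0.32×€106.00 = €6,195,241.33.
EOQ at €103.90 = 933.3 < 14000, so use break Q=14000: TC = 58,150×€103.90 + (58,150/14000.0)×249 + (14000.0/2)×0.32×€103.90 = €6,275,555.24.
EOQ at €101.60 = 943.8 < 23000, so use break Q=23000: TC = 58,150×€101.60 + (58,150/23000.0)×249 + (23000.0/2)×0.32×€101.60 = €6,282,557.54.
Lowest total cost is €6,195,241.33 at Q = 924.0.

Q* ≈ 924 trays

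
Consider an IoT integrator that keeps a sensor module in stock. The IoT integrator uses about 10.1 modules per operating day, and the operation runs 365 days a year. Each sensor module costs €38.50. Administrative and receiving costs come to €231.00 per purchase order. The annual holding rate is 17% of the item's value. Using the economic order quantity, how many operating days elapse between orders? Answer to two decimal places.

Annual demand D = 10.1 × 365 = 3,686.5.
Holding cost H = 0.17 × €38.50 = €6.5450 per unit per year.
EOQ = √(2DS/H) = √(2 × 3,686.5 × 231 / 6.545) ≈ 510.12.
Cycle time = Q*/D × 365 = 510.12 / 3,686.5 × 365 ≈ 50.507 days.

T ≈ 50.51 days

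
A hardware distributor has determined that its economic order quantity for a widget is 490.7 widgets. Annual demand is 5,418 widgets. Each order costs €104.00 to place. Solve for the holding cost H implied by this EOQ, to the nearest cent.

H ≈ €4.68

Invert the EOQ relation Q*² = 2DS/H.
From Q* = √(2DS/H): H = 2DS / Q*² = 2 × 5,418 × 104 / 490.7² = 4.6803.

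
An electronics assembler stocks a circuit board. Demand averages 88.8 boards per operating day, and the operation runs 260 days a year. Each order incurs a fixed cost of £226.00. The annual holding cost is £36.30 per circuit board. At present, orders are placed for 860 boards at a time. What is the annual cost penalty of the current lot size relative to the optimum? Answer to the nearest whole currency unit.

Annual demand D = 88.8 × 260 = 23,088.
EOQ = √(2DS/H) = √(2 × 23,088 × 226 / 36.3) ≈ 536.18.
Cost at Q* = (D/Q*)S + (Q*/2)H = √(2DSH) ≈ £19,463.26.
Cost at Q = 860: (23,088/860)×226 + (860/2)×36.3 = £6,067.31 + £15,609.00 = £21,676.31.
Excess = £21,676.31 − £19,463.26 = £2,213.05.

Extra cost ≈ £2,213 per year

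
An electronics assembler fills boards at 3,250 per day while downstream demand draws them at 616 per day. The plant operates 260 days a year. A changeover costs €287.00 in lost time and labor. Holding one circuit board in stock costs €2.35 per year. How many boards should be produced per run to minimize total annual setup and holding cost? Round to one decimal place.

Q* ≈ 6,947.6 boards

Annual demand D = 616 × 260 = 160,160.
Production build-up factor (1 − d/p) = 1 − 616/3,250 = 0.8105.
Q* = √(2DS / (H(1 − d/p))) = √(2 × 160,160 × 287 / (2.35 × 0.8105)).
= √(91,931,840 / 1.9046) ≈ 6947.569.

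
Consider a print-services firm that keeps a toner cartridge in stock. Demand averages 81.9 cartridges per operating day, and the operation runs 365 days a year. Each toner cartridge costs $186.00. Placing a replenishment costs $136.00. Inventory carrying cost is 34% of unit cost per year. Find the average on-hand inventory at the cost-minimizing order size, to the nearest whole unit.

Annual demand D = 81.9 × 365 = 29,893.5.
Holding cost H = 0.34 × $186.00 = $63.2400 per unit per year.
Q* = √(2DS/H) = √(2 × 29,893.5 × 136 / 63.24) ≈ 358.57.
Average inventory = Q*/2 ≈ 358.57 / 2 = 179.286.

Average inventory ≈ 179 cartridges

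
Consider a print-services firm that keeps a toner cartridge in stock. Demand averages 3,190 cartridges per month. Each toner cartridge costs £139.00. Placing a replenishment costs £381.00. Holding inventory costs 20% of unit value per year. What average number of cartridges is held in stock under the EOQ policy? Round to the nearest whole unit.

Annual demand D = 3,190 × 12 = 38,280.
Holding cost H = 0.20 × £139.00 = £27.8000 per unit per year.
The optimal lot size = √(2DS/H) = √(2 × 38,280 × 381 / 27.8) ≈ 1024.33.
Average inventory = Q*/2 ≈ 1024.33 / 2 = 512.166.

Average inventory ≈ 512 cartridges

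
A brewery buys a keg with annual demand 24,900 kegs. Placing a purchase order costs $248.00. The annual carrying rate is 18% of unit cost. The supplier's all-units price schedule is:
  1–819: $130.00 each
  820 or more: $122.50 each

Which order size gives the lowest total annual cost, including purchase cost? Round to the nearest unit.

Holding cost per unit per year at price C is H = 0.18·C.
Candidates are each tier's EOQ (if it falls in that tier) and each price-break quantity.
EOQ at $130.00 = 726.5 (feasible in tier 1): TC = 24,900×$130.00 + (24,900/726.5)×248 + (726.5/2)×0.18×$130.00 = $3,253,999.98.
EOQ at $122.50 = 748.4 < 820, so use break Q=820: TC = 24,900×$122.50 + (24,900/820.0)×248 + (820.0/2)×0.18×$122.50 = $3,066,821.23.
Lowest total cost is $3,066,821.23 at Q = 820.0.

Q* ≈ 820 kegs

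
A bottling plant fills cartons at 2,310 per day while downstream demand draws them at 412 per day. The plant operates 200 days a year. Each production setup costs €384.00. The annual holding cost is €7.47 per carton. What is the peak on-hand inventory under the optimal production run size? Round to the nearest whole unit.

Annual demand D = 412 × 200 = 82,400.
Production build-up factor (1 − d/p) = 1 − 412/2,310 = 0.8216.
Q* = √(2DS / (H(1 − d/p))) = √(2 × 82,400 × 384 / (7.47 × 0.8216)).
= √(63,283,200 / 6.1377) ≈ 3211.011.
Maximum inventory = Q*(1 − d/p) = 3211.011 × 0.8216 ≈ 2638.311.

I_max ≈ 2,638 cartons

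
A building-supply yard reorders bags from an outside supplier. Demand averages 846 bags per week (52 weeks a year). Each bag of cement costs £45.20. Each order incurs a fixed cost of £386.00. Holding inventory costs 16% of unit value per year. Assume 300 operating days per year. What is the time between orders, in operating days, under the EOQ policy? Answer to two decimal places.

T ≈ 14.78 days

Annual demand D = 846 × 52 = 43,992.
Holding cost H = 0.16 × £45.20 = £7.2320 per unit per year.
Q* = √(2DS/H) = √(2 × 43,992 × 386 / 7.232) ≈ 2167.04.
Cycle time = Q*/D × 300 = 2167.04 / 43,992 × 300 ≈ 14.778 days.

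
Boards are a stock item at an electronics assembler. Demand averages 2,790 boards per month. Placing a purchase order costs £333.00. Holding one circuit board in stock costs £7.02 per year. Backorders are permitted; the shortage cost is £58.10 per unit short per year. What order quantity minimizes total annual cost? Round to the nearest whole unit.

Annual demand D = 2,790 × 12 = 33,480.
With planned backorders, Q* = √(2DS/H) · √((H+B)/B).
√(2DS/H) = √(2 × 33,480 × 333 / 7.02) = 1782.220.
√((H+B)/B) = √((7.02+58.1)/58.1) = 1.0587.
Q* ≈ 1886.820.

Q* ≈ 1,887 boards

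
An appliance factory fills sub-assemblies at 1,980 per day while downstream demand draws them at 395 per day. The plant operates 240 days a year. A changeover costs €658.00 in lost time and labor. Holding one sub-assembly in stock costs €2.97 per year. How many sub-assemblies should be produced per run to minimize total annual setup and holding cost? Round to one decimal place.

Annual demand D = 395 × 240 = 94,800.
Production build-up factor (1 − d/p) = 1 − 395/1,980 = 0.8005.
Q* = √(2DS / (H(1 − d/p))) = √(2 × 94,800 × 658 / (2.97 × 0.8005)).
= √(124,756,800 / 2.3775) ≈ 7243.890.

Q* ≈ 7,243.9 sub-assemblies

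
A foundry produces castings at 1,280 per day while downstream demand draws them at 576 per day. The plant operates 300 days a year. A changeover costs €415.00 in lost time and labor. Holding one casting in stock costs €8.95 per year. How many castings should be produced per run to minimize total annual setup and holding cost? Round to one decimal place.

Q* ≈ 5,397.8 castings

Annual demand D = 576 × 300 = 172,800.
Production build-up factor (1 − d/p) = 1 − 576/1,280 = 0.5500.
Q* = √(2DS / (H(1 − d/p))) = √(2 × 172,800 × 415 / (8.95 × 0.5500)).
= √(143,424,000 / 4.9225) ≈ 5397.816.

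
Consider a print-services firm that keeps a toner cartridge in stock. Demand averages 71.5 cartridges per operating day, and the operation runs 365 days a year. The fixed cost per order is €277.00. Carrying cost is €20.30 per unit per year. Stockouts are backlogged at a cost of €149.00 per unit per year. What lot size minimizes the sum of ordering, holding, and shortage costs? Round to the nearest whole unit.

Annual demand D = 71.5 × 365 = 26,097.5.
With planned backorders, Q* = √(2DS/H) · √((H+B)/B).
√(2DS/H) = √(2 × 26,097.5 × 277 / 20.3) = 843.930.
√((H+B)/B) = √((20.3+149)/149) = 1.0659.
Q* ≈ 899.584.

Q* ≈ 900 cartridges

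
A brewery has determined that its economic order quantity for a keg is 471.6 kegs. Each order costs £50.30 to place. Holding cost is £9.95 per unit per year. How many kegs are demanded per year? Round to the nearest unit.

Invert the EOQ relation Q*² = 2DS/H.
From Q* = √(2DS/H): D = Q*²H / (2S) = 471.6² × 9.95 / (2 × 50.3) = 21997.468.

D ≈ 21,997 kegs per year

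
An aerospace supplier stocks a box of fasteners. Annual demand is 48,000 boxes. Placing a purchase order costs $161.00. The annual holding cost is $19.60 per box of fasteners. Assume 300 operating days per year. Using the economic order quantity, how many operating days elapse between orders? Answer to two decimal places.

T ≈ 5.55 days

EOQ = √(2DS/H) = √(2 × 48,000 × 161 / 19.6) ≈ 888.02.
Cycle time = Q*/D × 300 = 888.02 / 48,000 × 300 ≈ 5.550 days.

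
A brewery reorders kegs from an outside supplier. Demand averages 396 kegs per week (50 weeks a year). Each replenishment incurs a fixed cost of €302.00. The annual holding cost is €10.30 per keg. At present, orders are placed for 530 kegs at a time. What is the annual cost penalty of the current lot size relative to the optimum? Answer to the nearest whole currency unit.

Extra cost ≈ €2,913 per year

Annual demand D = 396 × 50 = 19,800.
EOQ = √(2DS/H) = √(2 × 19,800 × 302 / 10.3) ≈ 1077.54.
Cost at Q* = (D/Q*)S + (Q*/2)H = √(2DSH) ≈ €11,098.64.
Cost at Q = 530: (19,800/530)×302 + (530/2)×10.3 = €11,282.26 + €2,729.50 = €14,011.76.
Excess = €14,011.76 − €11,098.64 = €2,913.13.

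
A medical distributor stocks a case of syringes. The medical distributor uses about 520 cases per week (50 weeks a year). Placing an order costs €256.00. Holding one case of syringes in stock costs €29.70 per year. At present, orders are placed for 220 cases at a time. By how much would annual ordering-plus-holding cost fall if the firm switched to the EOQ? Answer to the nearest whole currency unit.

Extra cost ≈ €13,638 per year

Annual demand D = 520 × 50 = 26,000.
EOQ = √(2DS/H) = √(2 × 26,000 × 256 / 29.7) ≈ 669.49.
Cost at Q* = (D/Q*)S + (Q*/2)H = √(2DSH) ≈ €19,883.82.
Cost at Q = 220: (26,000/220)×256 + (220/2)×29.7 = €30,254.55 + €3,267.00 = €33,521.55.
Excess = €33,521.55 − €19,883.82 = €13,637.72.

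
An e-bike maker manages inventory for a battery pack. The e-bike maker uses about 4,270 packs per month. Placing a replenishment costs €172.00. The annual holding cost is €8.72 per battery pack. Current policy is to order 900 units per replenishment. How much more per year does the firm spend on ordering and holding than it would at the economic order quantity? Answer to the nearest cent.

Extra cost ≈ €1,318.81 per year

Annual demand D = 4,270 × 12 = 51,240.
EOQ = √(2DS/H) = √(2 × 51,240 × 172 / 8.72) ≈ 1421.76.
Cost at Q* = (D/Q*)S + (Q*/2)H = √(2DSH) ≈ €12,397.73.
Cost at Q = 900: (51,240/900)×172 + (900/2)×8.72 = €9,792.53 + €3,924.00 = €13,716.53.
Excess = €13,716.53 − €12,397.73 = €1,318.81.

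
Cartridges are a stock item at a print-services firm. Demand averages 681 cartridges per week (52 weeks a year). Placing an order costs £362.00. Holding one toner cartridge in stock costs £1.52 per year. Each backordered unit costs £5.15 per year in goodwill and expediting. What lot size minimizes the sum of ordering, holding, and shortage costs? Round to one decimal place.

Q* ≈ 4,673.9 cartridges

Annual demand D = 681 × 52 = 35,412.
With planned backorders, Q* = √(2DS/H) · √((H+B)/B).
√(2DS/H) = √(2 × 35,412 × 362 / 1.52) = 4106.981.
√((H+B)/B) = √((1.52+5.15)/5.15) = 1.1380.
Q* ≈ 4673.928.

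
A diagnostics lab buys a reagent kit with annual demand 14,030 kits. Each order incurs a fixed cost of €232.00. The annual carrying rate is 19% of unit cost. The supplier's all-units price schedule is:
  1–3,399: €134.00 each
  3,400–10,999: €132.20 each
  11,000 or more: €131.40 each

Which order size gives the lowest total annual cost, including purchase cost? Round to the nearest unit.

Q* ≈ 506 kits

Holding cost per unit per year at price C is H = 0.19·C.
Evaluate total cost at each tier's feasible EOQ or, if the EOQ is below the tier, at the tier's minimum quantity.
EOQ at €134.00 = 505.7 (feasible in tier 1): TC = 14,030×€134.00 + (14,030/505.7)×232 + (505.7/2)×0.19×€134.00 = €1,892,894.10.
EOQ at €132.20 = 509.1 < 3400, so use break Q=3400: TC = 14,030×€132.20 + (14,030/3400.0)×232 + (3400.0/2)×0.19×€132.20 = €1,898,423.94.
EOQ at €131.40 = 510.6 < 11000, so use break Q=11000: TC = 14,030×€131.40 + (14,030/11000.0)×232 + (11000.0/2)×0.19×€131.40 = €1,981,150.91.
Lowest total cost is €1,892,894.10 at Q = 505.7.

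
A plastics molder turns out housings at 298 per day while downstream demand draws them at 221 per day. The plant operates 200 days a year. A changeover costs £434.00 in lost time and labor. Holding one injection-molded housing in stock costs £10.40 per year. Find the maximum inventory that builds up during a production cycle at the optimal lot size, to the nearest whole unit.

I_max ≈ 976 housings

Annual demand D = 221 × 200 = 44,200.
Production build-up factor (1 − d/p) = 1 − 221/298 = 0.2584.
Q* = √(2DS / (H(1 − d/p))) = √(2 × 44,200 × 434 / (10.4 × 0.2584)).
= √(38,365,600 / 2.6872) ≈ 3778.480.
Maximum inventory = Q*(1 − d/p) = 3778.480 × 0.2584 ≈ 976.319.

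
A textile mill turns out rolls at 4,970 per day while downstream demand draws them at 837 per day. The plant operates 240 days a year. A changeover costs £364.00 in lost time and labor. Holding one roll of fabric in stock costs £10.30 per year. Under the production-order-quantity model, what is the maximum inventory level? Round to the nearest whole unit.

Annual demand D = 837 × 240 = 200,880.
Production build-up factor (1 − d/p) = 1 − 837/4,970 = 0.8316.
Q* = √(2DS / (H(1 − d/p))) = √(2 × 200,880 × 364 / (10.3 × 0.8316)).
= √(146,240,640 / 8.5654) ≈ 4132.006.
Maximum inventory = Q*(1 − d/p) = 4132.006 × 0.8316 ≈ 3436.133.

I_max ≈ 3,436 rolls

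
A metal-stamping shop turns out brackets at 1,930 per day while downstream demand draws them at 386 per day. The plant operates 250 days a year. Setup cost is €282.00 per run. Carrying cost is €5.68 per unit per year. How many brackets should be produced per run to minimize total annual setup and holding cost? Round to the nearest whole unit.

Q* ≈ 3,461 brackets

Annual demand D = 386 × 250 = 96,500.
Production build-up factor (1 − d/p) = 1 − 386/1,930 = 0.8000.
Q* = √(2DS / (H(1 − d/p))) = √(2 × 96,500 × 282 / (5.68 × 0.8000)).
= √(54,426,000 / 4.544) ≈ 3460.860.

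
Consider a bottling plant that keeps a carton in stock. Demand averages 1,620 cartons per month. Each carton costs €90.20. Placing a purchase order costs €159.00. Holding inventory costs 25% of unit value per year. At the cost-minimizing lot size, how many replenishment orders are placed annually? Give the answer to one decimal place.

N ≈ 37.1 orders per year

Annual demand D = 1,620 × 12 = 19,440.
Holding cost H = 0.25 × €90.20 = €22.5500 per unit per year.
Q* = √(2DS/H) = √(2 × 19,440 × 159 / 22.55) ≈ 523.59.
Orders per year = D / Q* = 19,440 / 523.59 ≈ 37.129.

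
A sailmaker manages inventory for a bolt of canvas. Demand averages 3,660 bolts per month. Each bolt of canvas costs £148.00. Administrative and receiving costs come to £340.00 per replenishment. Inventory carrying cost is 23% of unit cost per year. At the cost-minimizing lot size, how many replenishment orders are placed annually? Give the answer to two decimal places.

Annual demand D = 3,660 × 12 = 43,920.
Holding cost H = 0.23 × £148.00 = £34.0400 per unit per year.
The optimal lot size = √(2DS/H) = √(2 × 43,920 × 340 / 34.04) ≈ 936.68.
Orders per year = D / Q* = 43,920 / 936.68 ≈ 46.889.

N ≈ 46.89 orders per year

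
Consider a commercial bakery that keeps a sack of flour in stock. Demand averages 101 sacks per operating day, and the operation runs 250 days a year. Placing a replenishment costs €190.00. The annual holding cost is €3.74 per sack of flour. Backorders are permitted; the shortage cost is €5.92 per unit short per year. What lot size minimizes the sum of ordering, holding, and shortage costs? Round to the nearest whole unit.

Q* ≈ 2,046 sacks

Annual demand D = 101 × 250 = 25,250.
With planned backorders, Q* = √(2DS/H) · √((H+B)/B).
√(2DS/H) = √(2 × 25,250 × 190 / 3.74) = 1601.720.
√((H+B)/B) = √((3.74+5.92)/5.92) = 1.2774.
Q* ≈ 2046.041.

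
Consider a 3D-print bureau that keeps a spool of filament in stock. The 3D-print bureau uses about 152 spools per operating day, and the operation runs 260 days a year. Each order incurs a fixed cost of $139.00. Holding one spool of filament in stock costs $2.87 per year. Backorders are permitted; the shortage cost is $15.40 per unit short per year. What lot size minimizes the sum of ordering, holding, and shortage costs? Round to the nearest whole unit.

Annual demand D = 152 × 260 = 39,520.
With planned backorders, Q* = √(2DS/H) · √((H+B)/B).
√(2DS/H) = √(2 × 39,520 × 139 / 2.87) = 1956.545.
√((H+B)/B) = √((2.87+15.4)/15.4) = 1.0892.
Q* ≈ 2131.075.

Q* ≈ 2,131 spools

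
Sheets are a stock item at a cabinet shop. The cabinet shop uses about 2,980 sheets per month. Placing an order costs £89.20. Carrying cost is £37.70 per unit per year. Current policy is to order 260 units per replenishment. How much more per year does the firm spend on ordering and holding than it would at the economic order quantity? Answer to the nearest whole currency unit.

Annual demand D = 2,980 × 12 = 35,760.
EOQ = √(2DS/H) = √(2 × 35,760 × 89.2 / 37.7) ≈ 411.36.
Cost at Q* = (D/Q*)S + (Q*/2)H = √(2DSH) ≈ £15,508.40.
Cost at Q = 260: (35,760/260)×89.2 + (260/2)×37.7 = £12,268.43 + £4,901.00 = £17,169.43.
Excess = £17,169.43 − £15,508.40 = £1,661.04.

Extra cost ≈ £1,661 per year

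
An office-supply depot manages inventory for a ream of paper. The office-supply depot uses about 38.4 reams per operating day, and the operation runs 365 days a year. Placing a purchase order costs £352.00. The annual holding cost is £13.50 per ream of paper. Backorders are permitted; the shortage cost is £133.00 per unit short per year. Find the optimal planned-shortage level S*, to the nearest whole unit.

S* ≈ 83 reams

Annual demand D = 38.4 × 365 = 14,016.
With planned backorders, Q* = √(2DS/H) · √((H+B)/B).
√(2DS/H) = √(2 × 14,016 × 352 / 13.5) = 854.932.
√((H+B)/B) = √((13.5+133)/133) = 1.0495.
Q* ≈ 897.273.
S* = Q* · H/(H+B) = 897.273 × 13.5/146.5 ≈ 82.684.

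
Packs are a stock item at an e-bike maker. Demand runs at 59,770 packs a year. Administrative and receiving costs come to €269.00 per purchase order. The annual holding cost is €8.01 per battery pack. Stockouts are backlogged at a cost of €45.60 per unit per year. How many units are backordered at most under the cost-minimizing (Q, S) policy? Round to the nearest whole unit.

With planned backorders, Q* = √(2DS/H) · √((H+B)/B).
√(2DS/H) = √(2 × 59,770 × 269 / 8.01) = 2003.625.
√((H+B)/B) = √((8.01+45.6)/45.6) = 1.0843.
Q* ≈ 2172.486.
S* = Q* · H/(H+B) = 2172.486 × 8.01/53.61 ≈ 324.596.

S* ≈ 325 packs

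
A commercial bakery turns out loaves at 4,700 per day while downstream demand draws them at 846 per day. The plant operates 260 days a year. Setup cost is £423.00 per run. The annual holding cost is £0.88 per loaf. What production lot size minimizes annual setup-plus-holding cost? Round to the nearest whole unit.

Q* ≈ 16,059 loaves

Annual demand D = 846 × 260 = 219,960.
Production build-up factor (1 − d/p) = 1 − 846/4,700 = 0.8200.
Q* = √(2DS / (H(1 − d/p))) = √(2 × 219,960 × 423 / (0.88 × 0.8200)).
= √(186,086,160 / 0.7216) ≈ 16058.640.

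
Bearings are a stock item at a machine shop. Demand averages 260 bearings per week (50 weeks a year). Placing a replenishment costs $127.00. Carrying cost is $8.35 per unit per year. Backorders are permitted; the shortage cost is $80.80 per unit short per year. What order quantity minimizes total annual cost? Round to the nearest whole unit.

Q* ≈ 661 bearings

Annual demand D = 260 × 50 = 13,000.
With planned backorders, Q* = √(2DS/H) · √((H+B)/B).
√(2DS/H) = √(2 × 13,000 × 127 / 8.35) = 628.847.
√((H+B)/B) = √((8.35+80.8)/80.8) = 1.0504.
Q* ≈ 660.542.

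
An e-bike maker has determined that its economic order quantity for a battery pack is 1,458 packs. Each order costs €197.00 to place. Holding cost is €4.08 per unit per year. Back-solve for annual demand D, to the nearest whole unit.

D ≈ 22,013 packs per year

The basic EOQ model gives Q* = √(2DS/H); rearrange for the unknown.
From Q* = √(2DS/H): D = Q*²H / (2S) = 1,458² × 4.08 / (2 × 197) = 22012.988.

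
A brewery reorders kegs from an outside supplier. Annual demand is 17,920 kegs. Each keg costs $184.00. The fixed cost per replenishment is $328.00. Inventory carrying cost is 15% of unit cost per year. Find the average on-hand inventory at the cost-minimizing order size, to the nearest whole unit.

Holding cost H = 0.15 × $184.00 = $27.6000 per unit per year.
EOQ = √(2DS/H) = √(2 × 17,920 × 328 / 27.6) ≈ 652.63.
Average inventory = Q*/2 ≈ 652.63 / 2 = 326.315.

Average inventory ≈ 326 kegs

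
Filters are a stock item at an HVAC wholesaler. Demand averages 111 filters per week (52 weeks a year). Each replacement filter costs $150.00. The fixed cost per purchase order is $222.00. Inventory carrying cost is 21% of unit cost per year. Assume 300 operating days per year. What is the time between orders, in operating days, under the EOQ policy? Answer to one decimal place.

Annual demand D = 111 × 52 = 5,772.
Holding cost H = 0.21 × $150.00 = $31.5000 per unit per year.
EOQ = √(2DS/H) = √(2 × 5,772 × 222 / 31.5) ≈ 285.23.
Cycle time = Q*/D × 300 = 285.23 / 5,772 × 300 ≈ 14.825 days.

T ≈ 14.8 days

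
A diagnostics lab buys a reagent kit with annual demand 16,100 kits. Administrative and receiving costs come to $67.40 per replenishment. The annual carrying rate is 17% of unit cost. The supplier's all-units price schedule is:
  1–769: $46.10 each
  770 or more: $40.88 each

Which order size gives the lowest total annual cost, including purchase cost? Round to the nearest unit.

Q* ≈ 770 kits

Holding cost per unit per year at price C is H = 0.17·C.
Evaluate total cost at each tier's feasible EOQ or, if the EOQ is below the tier, at the tier's minimum quantity.
EOQ at $46.10 = 526.2 (feasible in tier 1): TC = 16,100×$46.10 + (16,100/526.2)×67.4 + (526.2/2)×0.17×$46.10 = $746,334.13.
EOQ at $40.88 = 558.8 < 770, so use break Q=770: TC = 16,100×$40.88 + (16,100/770.0)×67.4 + (770.0/2)×0.17×$40.88 = $662,252.87.
Lowest total cost is $662,252.87 at Q = 770.0.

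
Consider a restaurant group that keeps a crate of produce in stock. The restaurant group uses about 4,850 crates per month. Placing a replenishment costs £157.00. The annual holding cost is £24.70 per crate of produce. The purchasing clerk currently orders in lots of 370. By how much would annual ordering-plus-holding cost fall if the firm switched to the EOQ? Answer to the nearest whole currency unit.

Annual demand D = 4,850 × 12 = 58,200.
EOQ = √(2DS/H) = √(2 × 58,200 × 157 / 24.7) ≈ 860.16.
Cost at Q* = (D/Q*)S + (Q*/2)H = √(2DSH) ≈ £21,245.88.
Cost at Q = 370: (58,200/370)×157 + (370/2)×24.7 = £24,695.68 + £4,569.50 = £29,265.18.
Excess = £29,265.18 − £21,245.88 = £8,019.29.

Extra cost ≈ £8,019 per year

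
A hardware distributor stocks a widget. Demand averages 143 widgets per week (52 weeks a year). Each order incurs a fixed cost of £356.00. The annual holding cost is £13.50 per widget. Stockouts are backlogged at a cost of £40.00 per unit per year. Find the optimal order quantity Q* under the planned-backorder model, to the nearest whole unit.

Annual demand D = 143 × 52 = 7,436.
With planned backorders, Q* = √(2DS/H) · √((H+B)/B).
√(2DS/H) = √(2 × 7,436 × 356 / 13.5) = 626.243.
√((H+B)/B) = √((13.5+40)/40) = 1.1565.
Q* ≈ 724.252.

Q* ≈ 724 widgets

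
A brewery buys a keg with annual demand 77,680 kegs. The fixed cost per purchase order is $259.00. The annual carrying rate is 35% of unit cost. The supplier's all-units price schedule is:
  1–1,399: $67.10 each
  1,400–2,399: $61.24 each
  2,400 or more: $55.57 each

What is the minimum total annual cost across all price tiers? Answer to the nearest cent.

Holding cost per unit per year at price C is H = 0.35·C.
Evaluate total cost at each tier's feasible EOQ or, if the EOQ is below the tier, at the tier's minimum quantity.
EOQ at $67.10 = 1309.0 (feasible in tier 1): TC = 77,680×$67.10 + (77,680/1309.0)×259 + (1309.0/2)×0.35×$67.10 = $5,243,068.77.
EOQ at $61.24 = 1370.1 < 1400, so use break Q=1400: TC = 77,680×$61.24 + (77,680/1400.0)×259 + (1400.0/2)×0.35×$61.24 = $4,786,497.80.
EOQ at $55.57 = 1438.4 < 2400, so use break Q=2400: TC = 77,680×$55.57 + (77,680/2400.0)×259 + (2400.0/2)×0.35×$55.57 = $4,348,399.97.
Lowest total cost among the candidates is at Q = 2400.0.

TC* ≈ $4,348,399.97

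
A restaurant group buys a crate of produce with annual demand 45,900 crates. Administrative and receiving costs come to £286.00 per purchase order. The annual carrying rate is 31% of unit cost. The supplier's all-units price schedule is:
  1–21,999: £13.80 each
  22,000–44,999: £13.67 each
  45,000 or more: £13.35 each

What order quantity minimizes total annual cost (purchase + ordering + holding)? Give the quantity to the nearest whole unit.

Q* ≈ 2,477 crates

Holding cost per unit per year at price C is H = 0.31·C.
Evaluate total cost at each tier's feasible EOQ or, if the EOQ is below the tier, at the tier's minimum quantity.
EOQ at £13.80 = 2477.3 (feasible in tier 1): TC = 45,900×£13.80 + (45,900/2477.3)×286 + (2477.3/2)×0.31×£13.80 = £644,018.02.
EOQ at £13.67 = 2489.1 < 22000, so use break Q=22000: TC = 45,900×£13.67 + (45,900/22000.0)×286 + (22000.0/2)×0.31×£13.67 = £674,664.40.
EOQ at £13.35 = 2518.7 < 45000, so use break Q=45000: TC = 45,900×£13.35 + (45,900/45000.0)×286 + (45000.0/2)×0.31×£13.35 = £706,172.97.
Lowest total cost is £644,018.02 at Q = 2477.3.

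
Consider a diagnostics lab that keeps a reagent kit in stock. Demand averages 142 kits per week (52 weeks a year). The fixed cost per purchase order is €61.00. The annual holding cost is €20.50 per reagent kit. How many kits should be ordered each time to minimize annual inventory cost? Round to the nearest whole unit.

Q* ≈ 210 kits

Annual demand D = 142 × 52 = 7,384.
EOQ = √(2DS / H) = √(2 × 7,384 × 61 / 20.5).
= √(900,848 / 20.5) = √43,943.8049 ≈ 209.628.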